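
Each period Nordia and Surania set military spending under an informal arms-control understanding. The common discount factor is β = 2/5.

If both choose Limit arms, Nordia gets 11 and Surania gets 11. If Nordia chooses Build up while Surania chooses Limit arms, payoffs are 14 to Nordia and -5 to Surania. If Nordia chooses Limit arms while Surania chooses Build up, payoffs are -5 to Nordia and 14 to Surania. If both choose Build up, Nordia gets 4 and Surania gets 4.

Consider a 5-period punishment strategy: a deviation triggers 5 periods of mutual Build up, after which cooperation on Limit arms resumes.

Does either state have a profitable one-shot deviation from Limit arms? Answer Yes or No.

Comparing payoff streams over the 6 periods until play realigns: cooperate → 11(1+β+…+β^5); deviate → 14 + 4(β+…+β^5).
Cooperation is sustained iff (11−4)(β+…+β^5) ≥ 14−11.
β+…+β^5 = 2/5·(1−(2/5)^5)/(1−2/5) = 0.6598, and (14−11)/(11−4) = 0.4286.
0.6598 ≥ 0.4286, so cooperation is sustainable.

No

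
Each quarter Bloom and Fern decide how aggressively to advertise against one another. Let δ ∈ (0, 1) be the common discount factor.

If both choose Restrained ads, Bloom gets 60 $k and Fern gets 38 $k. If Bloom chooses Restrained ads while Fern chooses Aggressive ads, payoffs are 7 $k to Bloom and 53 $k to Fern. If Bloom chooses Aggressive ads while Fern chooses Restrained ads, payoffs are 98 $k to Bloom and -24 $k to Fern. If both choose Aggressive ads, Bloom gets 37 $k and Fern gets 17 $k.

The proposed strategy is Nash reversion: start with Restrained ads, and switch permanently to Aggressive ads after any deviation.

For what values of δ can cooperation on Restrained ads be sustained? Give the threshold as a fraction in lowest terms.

For Bloom: deviation gain 98−60 = 38, per-period punishment loss 60−37 = 23. IC gives δ ≥ 38/61.
For Fern: gain 15, loss 21 per period, so δ ≥ 15/36 = 5/12.
The tighter constraint is Bloom's, so cooperation needs δ ≥ 38/61.

38/61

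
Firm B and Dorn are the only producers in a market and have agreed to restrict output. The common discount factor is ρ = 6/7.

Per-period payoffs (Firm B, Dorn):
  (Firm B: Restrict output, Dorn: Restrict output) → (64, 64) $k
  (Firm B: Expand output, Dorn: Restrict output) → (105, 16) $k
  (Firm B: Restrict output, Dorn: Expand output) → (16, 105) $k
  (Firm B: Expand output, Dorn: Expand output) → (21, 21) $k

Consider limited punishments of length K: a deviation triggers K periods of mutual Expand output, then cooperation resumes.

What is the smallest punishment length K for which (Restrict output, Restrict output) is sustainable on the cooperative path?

2

Need Σ_{k=1}^{K} ρ^k ≥ (105−64)/(64−21) = 0.9535 at ρ = 6/7.
At K = 1 the sum is 0.8571 < 0.9535; at K = 2 it is 1.5918 ≥ 0.9535.
So the minimum punishment length is K = 2.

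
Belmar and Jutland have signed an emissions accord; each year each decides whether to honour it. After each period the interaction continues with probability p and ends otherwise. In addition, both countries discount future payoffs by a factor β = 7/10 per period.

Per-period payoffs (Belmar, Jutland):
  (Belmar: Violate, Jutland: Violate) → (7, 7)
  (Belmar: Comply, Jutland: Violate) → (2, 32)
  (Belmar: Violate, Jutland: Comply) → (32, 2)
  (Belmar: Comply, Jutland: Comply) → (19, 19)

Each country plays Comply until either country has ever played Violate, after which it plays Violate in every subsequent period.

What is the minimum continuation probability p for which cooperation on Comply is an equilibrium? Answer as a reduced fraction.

26/35

With continuation probability p and discount β, the effective per-period discount factor is βp.
Grim-trigger IC: βp ≥ (32−19)/(32−7) = 13/25.
So p ≥ (13/25)/(7/10) = 26/35.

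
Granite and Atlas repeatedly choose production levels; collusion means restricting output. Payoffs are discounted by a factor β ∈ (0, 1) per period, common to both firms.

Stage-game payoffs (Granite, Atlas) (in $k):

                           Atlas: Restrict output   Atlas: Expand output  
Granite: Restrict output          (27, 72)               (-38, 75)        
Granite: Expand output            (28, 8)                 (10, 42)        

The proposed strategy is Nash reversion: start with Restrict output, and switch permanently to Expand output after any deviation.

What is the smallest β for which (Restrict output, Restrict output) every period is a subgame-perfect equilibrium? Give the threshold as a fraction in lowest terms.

Granite: cooperation gives 27 each period; deviation gives 28 once then 10 forever.
  27/(1−β) ≥ 28 + 10β/(1−β) ⇒ β ≥ 1/18.
Atlas: cooperation gives 72 each period; deviation gives 75 once then 42 forever.
  β ≥ 3/33 = 1/11.
Both must hold, so the binding constraint is Atlas's: β ≥ 1/11.

1/11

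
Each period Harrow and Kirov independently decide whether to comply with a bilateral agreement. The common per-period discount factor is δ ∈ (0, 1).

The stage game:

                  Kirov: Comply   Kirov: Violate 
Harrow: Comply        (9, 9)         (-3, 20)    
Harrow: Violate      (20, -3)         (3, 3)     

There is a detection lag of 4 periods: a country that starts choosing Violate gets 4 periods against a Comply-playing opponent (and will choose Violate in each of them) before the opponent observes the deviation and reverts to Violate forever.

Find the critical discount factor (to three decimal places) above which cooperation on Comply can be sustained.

The best deviation is to choose Violate for all 4 undetected periods, earning 20 each, then 3 forever once detected.
Deviation value: 20(1−δ^4)/(1−δ) + 3δ^4/(1−δ); cooperation value: 9/(1−δ).
IC: 9 ≥ 20(1−δ^4) + 3δ^4 = 20 − 17δ^4.
So δ^4 ≥ 11/17, giving δ ≥ (11/17)^(1/4) ≈ 0.897.

0.897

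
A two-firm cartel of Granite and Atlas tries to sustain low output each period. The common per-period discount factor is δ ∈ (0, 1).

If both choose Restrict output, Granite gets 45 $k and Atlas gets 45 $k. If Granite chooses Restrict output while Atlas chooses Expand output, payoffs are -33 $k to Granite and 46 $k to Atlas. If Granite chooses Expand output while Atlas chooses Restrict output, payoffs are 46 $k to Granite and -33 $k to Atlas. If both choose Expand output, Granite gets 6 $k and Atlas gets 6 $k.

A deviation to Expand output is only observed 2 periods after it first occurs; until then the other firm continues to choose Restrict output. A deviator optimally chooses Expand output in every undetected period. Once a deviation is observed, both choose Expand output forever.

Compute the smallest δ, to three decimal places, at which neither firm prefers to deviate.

0.158

The best deviation is to choose Expand output for all 2 undetected periods, earning 46 each, then 6 forever once detected.
Deviation value: 46(1−δ^2)/(1−δ) + 6δ^2/(1−δ); cooperation value: 45/(1−δ).
IC: 45 ≥ 46(1−δ^2) + 6δ^2 = 46 − 40δ^2.
So δ^2 ≥ 1/40, giving δ ≥ (1/40)^(1/2) ≈ 0.158.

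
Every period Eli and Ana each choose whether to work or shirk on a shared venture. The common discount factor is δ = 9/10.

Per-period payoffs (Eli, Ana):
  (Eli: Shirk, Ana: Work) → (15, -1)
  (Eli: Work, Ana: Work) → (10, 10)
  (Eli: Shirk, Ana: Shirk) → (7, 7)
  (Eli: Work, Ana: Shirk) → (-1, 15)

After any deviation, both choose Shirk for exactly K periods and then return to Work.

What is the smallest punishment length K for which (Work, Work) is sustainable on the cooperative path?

2

Need Σ_{k=1}^{K} δ^k ≥ (15−10)/(10−7) = 1.6667 at δ = 9/10.
At K = 1 the sum is 0.9000 < 1.6667; at K = 2 it is 1.7100 ≥ 1.6667.
So the minimum punishment length is K = 2.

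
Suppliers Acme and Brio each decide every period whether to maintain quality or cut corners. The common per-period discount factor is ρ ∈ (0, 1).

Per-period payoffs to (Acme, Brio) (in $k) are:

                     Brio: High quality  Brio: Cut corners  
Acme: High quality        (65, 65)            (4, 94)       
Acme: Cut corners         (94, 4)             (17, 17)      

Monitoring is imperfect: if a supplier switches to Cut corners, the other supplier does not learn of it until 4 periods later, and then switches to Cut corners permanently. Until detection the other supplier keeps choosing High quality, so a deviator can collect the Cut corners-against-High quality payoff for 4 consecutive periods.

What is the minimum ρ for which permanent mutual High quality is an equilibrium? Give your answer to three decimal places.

0.783

The best deviation is to choose Cut corners for all 4 undetected periods, earning 94 each, then 17 forever once detected.
Deviation value: 94(1−ρ^4)/(1−ρ) + 17ρ^4/(1−ρ); cooperation value: 65/(1−ρ).
IC: 65 ≥ 94(1−ρ^4) + 17ρ^4 = 94 − 77ρ^4.
So ρ^4 ≥ 29/77, giving ρ ≥ (29/77)^(1/4) ≈ 0.783.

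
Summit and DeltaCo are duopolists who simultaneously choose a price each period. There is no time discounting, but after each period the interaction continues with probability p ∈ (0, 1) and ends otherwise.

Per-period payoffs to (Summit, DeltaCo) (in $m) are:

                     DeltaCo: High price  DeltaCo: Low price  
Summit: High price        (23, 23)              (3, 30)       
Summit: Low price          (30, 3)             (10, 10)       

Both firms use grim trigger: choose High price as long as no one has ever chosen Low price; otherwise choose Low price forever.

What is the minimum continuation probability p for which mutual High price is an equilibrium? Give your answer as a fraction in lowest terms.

Expected cooperation value is 23 + p·23 + p²·23 + … = 23/(1−p); deviation gives 30 + p·10/(1−p).
23 ≥ 30(1−p) + 10p ⇒ 20p ≥ 7 ⇒ p ≥ 7/20.

7/20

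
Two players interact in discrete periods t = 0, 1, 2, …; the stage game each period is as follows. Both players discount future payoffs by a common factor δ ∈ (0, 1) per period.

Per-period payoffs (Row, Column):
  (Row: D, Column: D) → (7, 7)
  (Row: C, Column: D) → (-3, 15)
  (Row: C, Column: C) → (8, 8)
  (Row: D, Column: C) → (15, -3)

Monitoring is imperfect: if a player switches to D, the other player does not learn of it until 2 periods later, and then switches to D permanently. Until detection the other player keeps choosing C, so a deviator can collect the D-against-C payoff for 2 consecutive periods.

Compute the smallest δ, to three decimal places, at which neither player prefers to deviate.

A deviator earns 15 for 2 periods, then 7 forever; cooperating earns 8 forever. Multiplying the IC by (1−δ):
8 ≥ 15(1−δ^2) + 7δ^2, so 8·δ^2 ≥ 7 and δ^2 ≥ 7/8.
δ ≥ (7/8)^(1/2) ≈ 0.935.

0.935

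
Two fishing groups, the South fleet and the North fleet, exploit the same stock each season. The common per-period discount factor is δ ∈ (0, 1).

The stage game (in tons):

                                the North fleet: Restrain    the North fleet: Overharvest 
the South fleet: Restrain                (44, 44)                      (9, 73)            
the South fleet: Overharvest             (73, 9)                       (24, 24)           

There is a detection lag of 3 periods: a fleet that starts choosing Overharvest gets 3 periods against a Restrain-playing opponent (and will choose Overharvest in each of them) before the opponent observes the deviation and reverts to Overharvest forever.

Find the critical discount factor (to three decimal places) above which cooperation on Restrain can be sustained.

0.840

Deviating for the 3 undetected periods gains 73−44 = 29 per period over cooperation, then loses 44−24 = 20 per period forever once punishment starts.
Gain: 29(1 + δ + … + δ^2); loss: 20·δ^3/(1−δ).
No profitable deviation ⇔ 29(1−δ^3) ≤ 20·δ^3, i.e. δ^3 ≥ 29/(29+20) = 29/49.
Hence δ ≥ (29/49)^(1/3) ≈ 0.840.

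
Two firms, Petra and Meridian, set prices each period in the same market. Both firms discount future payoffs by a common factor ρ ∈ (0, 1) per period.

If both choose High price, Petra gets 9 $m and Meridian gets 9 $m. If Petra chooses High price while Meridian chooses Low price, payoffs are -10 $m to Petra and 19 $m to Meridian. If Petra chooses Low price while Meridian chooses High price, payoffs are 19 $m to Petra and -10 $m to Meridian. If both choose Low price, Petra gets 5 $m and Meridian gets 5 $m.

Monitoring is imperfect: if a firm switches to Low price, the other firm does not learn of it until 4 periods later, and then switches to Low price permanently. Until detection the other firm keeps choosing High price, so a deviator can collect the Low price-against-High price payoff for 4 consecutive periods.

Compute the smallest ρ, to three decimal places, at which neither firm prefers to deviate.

Deviating for the 4 undetected periods gains 19−9 = 10 per period over cooperation, then loses 9−5 = 4 per period forever once punishment starts.
Gain: 10(1 + ρ + … + ρ^3); loss: 4·ρ^4/(1−ρ).
No profitable deviation ⇔ 10(1−ρ^4) ≤ 4·ρ^4, i.e. ρ^4 ≥ 10/(10+4) = 5/7.
Hence ρ ≥ (5/7)^(1/4) ≈ 0.919.

0.919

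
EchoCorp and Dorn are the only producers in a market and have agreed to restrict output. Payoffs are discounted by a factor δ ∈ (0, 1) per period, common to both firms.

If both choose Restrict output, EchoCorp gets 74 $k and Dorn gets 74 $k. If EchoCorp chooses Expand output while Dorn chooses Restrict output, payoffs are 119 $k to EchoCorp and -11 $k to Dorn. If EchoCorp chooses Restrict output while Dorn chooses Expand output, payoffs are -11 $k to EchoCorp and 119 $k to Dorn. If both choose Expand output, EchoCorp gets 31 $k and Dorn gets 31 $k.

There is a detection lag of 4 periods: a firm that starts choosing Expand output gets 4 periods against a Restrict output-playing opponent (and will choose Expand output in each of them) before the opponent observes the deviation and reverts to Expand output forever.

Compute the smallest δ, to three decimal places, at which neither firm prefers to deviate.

The best deviation is to choose Expand output for all 4 undetected periods, earning 119 each, then 31 forever once detected.
Deviation value: 119(1−δ^4)/(1−δ) + 31δ^4/(1−δ); cooperation value: 74/(1−δ).
IC: 74 ≥ 119(1−δ^4) + 31δ^4 = 119 − 88δ^4.
So δ^4 ≥ 45/88, giving δ ≥ (45/88)^(1/4) ≈ 0.846.

0.846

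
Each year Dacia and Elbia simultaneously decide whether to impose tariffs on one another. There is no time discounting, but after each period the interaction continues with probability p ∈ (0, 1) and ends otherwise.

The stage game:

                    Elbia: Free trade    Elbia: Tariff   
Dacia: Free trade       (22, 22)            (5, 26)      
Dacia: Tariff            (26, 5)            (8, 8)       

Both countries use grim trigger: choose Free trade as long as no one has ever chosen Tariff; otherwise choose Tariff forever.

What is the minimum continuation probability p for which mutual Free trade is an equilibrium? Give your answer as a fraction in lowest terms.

Expected cooperation value is 22 + p·22 + p²·22 + … = 22/(1−p); deviation gives 26 + p·8/(1−p).
22 ≥ 26(1−p) + 8p ⇒ 18p ≥ 4 ⇒ p ≥ 4/18 = 2/9.

2/9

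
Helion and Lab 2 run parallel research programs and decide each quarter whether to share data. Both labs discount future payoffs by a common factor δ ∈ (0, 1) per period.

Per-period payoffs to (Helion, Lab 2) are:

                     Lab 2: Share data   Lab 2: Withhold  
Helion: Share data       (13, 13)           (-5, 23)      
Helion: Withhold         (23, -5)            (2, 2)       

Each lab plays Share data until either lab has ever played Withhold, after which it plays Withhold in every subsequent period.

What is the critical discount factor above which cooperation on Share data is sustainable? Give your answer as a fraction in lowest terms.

10/21

One-period gain from deviating is 23 − 13 = 10. The loss is 13 − 2 = 11 in every subsequent period, with present value 11·δ/(1−δ).
Deviation is unprofitable when 11·δ/(1−δ) ≥ 10, i.e. δ/(1−δ) ≥ 10/11.
Equivalently δ ≥ 10/(10+11) = 10/21.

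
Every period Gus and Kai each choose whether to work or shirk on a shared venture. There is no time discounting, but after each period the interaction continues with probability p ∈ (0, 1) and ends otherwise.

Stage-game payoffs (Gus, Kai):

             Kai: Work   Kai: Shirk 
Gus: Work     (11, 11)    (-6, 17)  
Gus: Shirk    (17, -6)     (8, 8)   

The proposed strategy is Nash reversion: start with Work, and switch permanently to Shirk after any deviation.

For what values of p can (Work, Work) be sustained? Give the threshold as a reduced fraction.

Expected cooperation value is 11 + p·11 + p²·11 + … = 11/(1−p); deviation gives 17 + p·8/(1−p).
11 ≥ 17(1−p) + 8p ⇒ 9p ≥ 6 ⇒ p ≥ 6/9 = 2/3.

2/3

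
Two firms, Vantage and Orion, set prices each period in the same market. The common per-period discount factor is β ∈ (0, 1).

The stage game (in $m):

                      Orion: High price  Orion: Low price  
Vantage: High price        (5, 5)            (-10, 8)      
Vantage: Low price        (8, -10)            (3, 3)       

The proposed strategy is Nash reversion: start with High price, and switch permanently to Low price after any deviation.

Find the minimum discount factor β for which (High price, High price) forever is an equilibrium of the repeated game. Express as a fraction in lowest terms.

Under grim trigger the critical discount factor is (T−C)/(T−P) with T = 8, C = 5, P = 3.
β* = (8−5)/(8−3) = 3/5.

3/5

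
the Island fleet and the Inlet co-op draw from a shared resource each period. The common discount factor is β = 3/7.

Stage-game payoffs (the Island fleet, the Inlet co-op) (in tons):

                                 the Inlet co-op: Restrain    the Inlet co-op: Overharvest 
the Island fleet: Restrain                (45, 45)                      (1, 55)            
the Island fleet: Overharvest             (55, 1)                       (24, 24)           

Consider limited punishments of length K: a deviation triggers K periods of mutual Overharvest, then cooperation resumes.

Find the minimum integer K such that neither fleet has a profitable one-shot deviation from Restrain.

Need Σ_{k=1}^{K} β^k ≥ (55−45)/(45−24) = 0.4762 at β = 3/7.
At K = 1 the sum is 0.4286 < 0.4762; at K = 2 it is 0.6122 ≥ 0.4762.
So the minimum punishment length is K = 2.

2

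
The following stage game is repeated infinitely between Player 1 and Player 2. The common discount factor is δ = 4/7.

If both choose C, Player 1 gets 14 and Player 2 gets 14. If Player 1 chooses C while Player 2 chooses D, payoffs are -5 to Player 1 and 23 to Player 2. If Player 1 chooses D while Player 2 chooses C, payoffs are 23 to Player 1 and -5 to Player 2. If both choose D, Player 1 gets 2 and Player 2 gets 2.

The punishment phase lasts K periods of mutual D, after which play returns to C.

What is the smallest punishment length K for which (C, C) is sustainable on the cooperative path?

Need Σ_{k=1}^{K} δ^k ≥ (23−14)/(14−2) = 0.7500 at δ = 4/7.
At K = 1 the sum is 0.5714 < 0.7500; at K = 2 it is 0.8980 ≥ 0.7500.
So the minimum punishment length is K = 2.

2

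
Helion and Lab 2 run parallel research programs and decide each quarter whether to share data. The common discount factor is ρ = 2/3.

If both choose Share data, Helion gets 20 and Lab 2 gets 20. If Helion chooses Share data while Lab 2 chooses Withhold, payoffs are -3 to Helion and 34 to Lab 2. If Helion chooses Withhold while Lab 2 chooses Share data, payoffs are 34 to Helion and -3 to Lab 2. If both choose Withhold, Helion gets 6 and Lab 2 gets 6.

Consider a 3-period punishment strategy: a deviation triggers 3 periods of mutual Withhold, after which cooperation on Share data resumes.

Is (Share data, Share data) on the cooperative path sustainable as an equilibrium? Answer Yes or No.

IC: ρ+…+ρ^3 ≥ (34−20)/(20−6) = 1.
At ρ = 2/3: partial sum = 1.4074 ≥ 1.0000. Cooperation sustainable.

Yes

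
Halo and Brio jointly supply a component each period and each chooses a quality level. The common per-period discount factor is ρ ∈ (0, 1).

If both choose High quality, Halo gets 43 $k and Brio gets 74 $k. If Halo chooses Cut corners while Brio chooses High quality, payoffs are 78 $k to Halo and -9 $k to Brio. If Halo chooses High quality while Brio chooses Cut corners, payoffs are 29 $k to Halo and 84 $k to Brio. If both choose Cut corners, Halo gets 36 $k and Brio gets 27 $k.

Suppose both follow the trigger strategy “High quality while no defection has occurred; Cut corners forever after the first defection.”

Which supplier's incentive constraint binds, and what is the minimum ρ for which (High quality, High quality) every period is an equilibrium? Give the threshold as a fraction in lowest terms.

Halo's threshold: (78−43)/(78−36) = 5/6.
Brio's threshold: (84−74)/(84−27) = 10/57.
5/6 > 10/57, so Halo binds and ρ* = 5/6.

Halo; ρ ≥ 5/6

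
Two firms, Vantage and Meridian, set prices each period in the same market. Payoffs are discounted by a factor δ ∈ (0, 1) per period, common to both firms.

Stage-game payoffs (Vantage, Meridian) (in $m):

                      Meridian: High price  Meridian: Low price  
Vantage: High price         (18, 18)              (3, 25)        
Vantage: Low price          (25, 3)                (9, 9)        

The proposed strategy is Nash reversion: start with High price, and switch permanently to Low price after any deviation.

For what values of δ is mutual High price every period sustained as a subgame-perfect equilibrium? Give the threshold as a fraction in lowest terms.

One-period gain from deviating is 25 − 18 = 7. The loss is 18 − 9 = 9 in every subsequent period, with present value 9·δ/(1−δ).
Deviation is unprofitable when 9·δ/(1−δ) ≥ 7, i.e. δ/(1−δ) ≥ 7/9.
Equivalently δ ≥ 7/(7+9) = 7/16.

7/16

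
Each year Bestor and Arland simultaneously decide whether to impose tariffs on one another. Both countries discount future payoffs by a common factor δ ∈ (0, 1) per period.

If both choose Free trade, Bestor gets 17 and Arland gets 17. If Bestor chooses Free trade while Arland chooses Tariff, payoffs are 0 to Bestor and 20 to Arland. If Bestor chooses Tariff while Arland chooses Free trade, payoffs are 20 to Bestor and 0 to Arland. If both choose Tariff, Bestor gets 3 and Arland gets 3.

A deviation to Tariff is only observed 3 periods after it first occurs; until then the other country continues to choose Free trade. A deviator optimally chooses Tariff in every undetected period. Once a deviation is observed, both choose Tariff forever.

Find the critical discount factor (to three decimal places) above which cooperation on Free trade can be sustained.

0.561

A deviator earns 20 for 3 periods, then 3 forever; cooperating earns 17 forever. Multiplying the IC by (1−δ):
17 ≥ 20(1−δ^3) + 3δ^3, so 17·δ^3 ≥ 3 and δ^3 ≥ 3/17.
δ ≥ (3/17)^(1/3) ≈ 0.561.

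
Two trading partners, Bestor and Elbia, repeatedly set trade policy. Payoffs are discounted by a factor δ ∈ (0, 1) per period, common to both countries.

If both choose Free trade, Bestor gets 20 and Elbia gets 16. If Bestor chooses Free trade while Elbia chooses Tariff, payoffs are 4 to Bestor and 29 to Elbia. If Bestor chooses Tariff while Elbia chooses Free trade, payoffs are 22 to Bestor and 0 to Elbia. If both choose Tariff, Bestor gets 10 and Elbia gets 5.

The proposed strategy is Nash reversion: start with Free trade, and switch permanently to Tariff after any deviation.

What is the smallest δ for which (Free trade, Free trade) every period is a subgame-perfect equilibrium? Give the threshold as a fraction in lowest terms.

13/24

Bestor's threshold: (22−20)/(22−10) = 1/6.
Elbia's threshold: (29−16)/(29−5) = 13/24.
1/6 < 13/24, so Elbia binds and δ* = 13/24.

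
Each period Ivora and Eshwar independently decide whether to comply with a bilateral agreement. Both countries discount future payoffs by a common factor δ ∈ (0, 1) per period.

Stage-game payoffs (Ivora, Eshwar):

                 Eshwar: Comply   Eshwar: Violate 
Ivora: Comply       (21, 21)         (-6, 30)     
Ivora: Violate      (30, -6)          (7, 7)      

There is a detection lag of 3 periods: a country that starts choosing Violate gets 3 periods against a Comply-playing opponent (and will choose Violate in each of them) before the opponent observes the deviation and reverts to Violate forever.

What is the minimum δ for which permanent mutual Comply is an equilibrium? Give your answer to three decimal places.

Deviating for the 3 undetected periods gains 30−21 = 9 per period over cooperation, then loses 21−7 = 14 per period forever once punishment starts.
Gain: 9(1 + δ + … + δ^2); loss: 14·δ^3/(1−δ).
No profitable deviation ⇔ 9(1−δ^3) ≤ 14·δ^3, i.e. δ^3 ≥ 9/(9+14) = 9/23.
Hence δ ≥ (9/23)^(1/3) ≈ 0.731.

0.731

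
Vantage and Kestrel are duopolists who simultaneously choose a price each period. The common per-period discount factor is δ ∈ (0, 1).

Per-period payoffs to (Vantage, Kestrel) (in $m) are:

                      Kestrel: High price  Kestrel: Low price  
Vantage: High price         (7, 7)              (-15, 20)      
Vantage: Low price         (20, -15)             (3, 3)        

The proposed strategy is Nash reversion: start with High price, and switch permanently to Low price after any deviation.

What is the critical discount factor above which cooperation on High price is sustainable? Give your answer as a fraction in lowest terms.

13/17

Under grim trigger the critical discount factor is (T−C)/(T−P) with T = 20, C = 7, P = 3.
δ* = (20−7)/(20−3) = 13/17.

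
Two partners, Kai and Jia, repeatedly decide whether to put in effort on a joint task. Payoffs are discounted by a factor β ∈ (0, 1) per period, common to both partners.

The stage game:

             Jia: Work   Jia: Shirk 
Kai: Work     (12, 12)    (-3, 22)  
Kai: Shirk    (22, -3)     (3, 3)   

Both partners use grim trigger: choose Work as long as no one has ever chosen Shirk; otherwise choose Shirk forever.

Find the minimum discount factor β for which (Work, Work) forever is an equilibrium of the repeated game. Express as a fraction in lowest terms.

One-period gain from deviating is 22 − 12 = 10. The loss is 12 − 3 = 9 in every subsequent period, with present value 9·β/(1−β).
Deviation is unprofitable when 9·β/(1−β) ≥ 10, i.e. β/(1−β) ≥ 10/9.
Equivalently β ≥ 10/(10+9) = 10/19.

10/19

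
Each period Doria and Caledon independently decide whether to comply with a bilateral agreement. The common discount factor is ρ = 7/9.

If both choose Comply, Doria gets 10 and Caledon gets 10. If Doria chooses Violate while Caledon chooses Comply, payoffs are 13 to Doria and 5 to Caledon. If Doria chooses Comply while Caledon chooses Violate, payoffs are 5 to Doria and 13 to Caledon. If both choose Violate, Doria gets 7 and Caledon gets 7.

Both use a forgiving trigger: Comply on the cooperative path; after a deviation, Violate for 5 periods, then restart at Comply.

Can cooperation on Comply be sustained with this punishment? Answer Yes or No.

Comparing payoff streams over the 6 periods until play realigns: cooperate → 10(1+ρ+…+ρ^5); deviate → 13 + 7(ρ+…+ρ^5).
Cooperation is sustained iff (10−7)(ρ+…+ρ^5) ≥ 13−10.
ρ+…+ρ^5 = 7/9·(1−(7/9)^5)/(1−7/9) = 2.5038, and (13−10)/(10−7) = 1.0000.
2.5038 ≥ 1.0000, so cooperation is sustainable.

Yes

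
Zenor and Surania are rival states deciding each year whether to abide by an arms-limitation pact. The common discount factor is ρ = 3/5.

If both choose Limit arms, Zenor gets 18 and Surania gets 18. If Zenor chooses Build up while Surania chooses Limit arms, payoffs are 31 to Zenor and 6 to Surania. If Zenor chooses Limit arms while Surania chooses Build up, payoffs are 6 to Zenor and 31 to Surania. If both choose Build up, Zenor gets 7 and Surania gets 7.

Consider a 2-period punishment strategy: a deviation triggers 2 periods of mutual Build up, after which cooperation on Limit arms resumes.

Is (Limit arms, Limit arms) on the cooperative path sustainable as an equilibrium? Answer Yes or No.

IC: ρ+…+ρ^2 ≥ (31−18)/(18−7) = 13/11.
At ρ = 3/5: partial sum = 0.9600 < 1.1818. Cooperation not sustainable.

No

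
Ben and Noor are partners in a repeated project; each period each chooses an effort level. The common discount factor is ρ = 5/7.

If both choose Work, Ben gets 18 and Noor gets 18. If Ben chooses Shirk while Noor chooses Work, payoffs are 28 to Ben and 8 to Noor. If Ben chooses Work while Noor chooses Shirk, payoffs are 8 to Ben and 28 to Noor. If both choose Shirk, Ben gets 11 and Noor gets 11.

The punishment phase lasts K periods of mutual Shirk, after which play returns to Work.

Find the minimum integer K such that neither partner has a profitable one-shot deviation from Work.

IC: ρ(1−ρ^K)/(1−ρ) ≥ (28−18)/(18−11) = 10/7.
With ρ = 5/7: need 1 − ρ^K ≥ 10/7·(1−5/7)/(5/7), i.e. ρ^K ≤ 0.4286.
Since (5/7)^2 = 0.5102 and (5/7)^3 = 0.3644, the smallest such K is 3.

3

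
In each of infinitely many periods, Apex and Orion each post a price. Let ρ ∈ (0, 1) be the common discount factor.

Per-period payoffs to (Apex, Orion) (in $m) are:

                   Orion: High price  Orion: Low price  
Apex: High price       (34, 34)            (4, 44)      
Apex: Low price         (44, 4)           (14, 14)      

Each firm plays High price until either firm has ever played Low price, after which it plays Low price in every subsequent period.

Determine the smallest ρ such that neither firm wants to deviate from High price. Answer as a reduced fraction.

One-period gain from deviating is 44 − 34 = 10. The loss is 34 − 14 = 20 in every subsequent period, with present value 20·ρ/(1−ρ).
Deviation is unprofitable when 20·ρ/(1−ρ) ≥ 10, i.e. ρ/(1−ρ) ≥ 1/2.
Equivalently ρ ≥ 10/(10+20) = 1/3.

1/3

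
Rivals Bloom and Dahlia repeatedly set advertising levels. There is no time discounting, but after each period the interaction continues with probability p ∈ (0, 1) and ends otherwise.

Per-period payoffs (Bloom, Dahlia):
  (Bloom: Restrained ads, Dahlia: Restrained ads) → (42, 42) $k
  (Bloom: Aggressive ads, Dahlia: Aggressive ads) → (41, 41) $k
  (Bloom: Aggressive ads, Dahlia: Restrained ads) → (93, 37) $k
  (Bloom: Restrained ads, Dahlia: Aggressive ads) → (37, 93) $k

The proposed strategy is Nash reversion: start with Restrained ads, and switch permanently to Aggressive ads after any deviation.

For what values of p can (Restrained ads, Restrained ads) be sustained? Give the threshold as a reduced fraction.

Expected cooperation value is 42 + p·42 + p²·42 + … = 42/(1−p); deviation gives 93 + p·41/(1−p).
42 ≥ 93(1−p) + 41p ⇒ 52p ≥ 51 ⇒ p ≥ 51/52.

51/52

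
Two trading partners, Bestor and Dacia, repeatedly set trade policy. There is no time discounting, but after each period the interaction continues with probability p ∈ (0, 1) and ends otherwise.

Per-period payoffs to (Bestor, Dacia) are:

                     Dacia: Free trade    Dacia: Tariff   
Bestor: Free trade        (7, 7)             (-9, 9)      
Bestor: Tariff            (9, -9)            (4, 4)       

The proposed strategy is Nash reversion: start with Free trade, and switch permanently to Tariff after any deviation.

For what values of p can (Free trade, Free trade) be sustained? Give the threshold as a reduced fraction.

With no time discounting, the continuation probability p plays the role of the discount factor.
Grim-trigger IC: 7/(1−p) ≥ 9 + 4p/(1−p) ⇒ p ≥ (9−7)/(9−4) = 2/5.

2/5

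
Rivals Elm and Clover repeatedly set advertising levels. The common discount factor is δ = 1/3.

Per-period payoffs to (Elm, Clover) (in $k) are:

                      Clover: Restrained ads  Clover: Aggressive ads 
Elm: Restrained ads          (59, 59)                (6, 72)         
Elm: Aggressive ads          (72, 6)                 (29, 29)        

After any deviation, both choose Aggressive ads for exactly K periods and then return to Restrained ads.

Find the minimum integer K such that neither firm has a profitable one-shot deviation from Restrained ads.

2

Need Σ_{k=1}^{K} δ^k ≥ (72−59)/(59−29) = 0.4333 at δ = 1/3.
At K = 1 the sum is 0.3333 < 0.4333; at K = 2 it is 0.4444 ≥ 0.4333.
So the minimum punishment length is K = 2.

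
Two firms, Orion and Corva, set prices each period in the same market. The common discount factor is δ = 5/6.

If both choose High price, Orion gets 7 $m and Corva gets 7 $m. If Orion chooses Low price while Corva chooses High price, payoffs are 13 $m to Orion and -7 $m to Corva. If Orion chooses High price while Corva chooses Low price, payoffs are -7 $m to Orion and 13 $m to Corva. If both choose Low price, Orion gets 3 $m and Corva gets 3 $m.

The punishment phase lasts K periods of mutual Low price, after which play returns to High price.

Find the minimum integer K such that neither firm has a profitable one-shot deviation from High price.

2

IC: δ(1−δ^K)/(1−δ) ≥ (13−7)/(7−3) = 3/2.
With δ = 5/6: need 1 − δ^K ≥ 3/2·(1−5/6)/(5/6), i.e. δ^K ≤ 0.7000.
Since (5/6)^1 = 0.8333 and (5/6)^2 = 0.6944, the smallest such K is 2.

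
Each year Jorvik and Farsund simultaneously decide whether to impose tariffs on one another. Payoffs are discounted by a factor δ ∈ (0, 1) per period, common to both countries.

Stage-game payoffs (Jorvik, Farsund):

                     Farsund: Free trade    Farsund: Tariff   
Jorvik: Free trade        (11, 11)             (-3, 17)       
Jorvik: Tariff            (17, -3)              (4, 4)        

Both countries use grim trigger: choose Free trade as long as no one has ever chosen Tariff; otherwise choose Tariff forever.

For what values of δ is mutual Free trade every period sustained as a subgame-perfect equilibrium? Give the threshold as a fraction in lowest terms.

Under grim trigger the critical discount factor is (T−C)/(T−P) with T = 17, C = 11, P = 4.
δ* = (17−11)/(17−4) = 6/13.

6/13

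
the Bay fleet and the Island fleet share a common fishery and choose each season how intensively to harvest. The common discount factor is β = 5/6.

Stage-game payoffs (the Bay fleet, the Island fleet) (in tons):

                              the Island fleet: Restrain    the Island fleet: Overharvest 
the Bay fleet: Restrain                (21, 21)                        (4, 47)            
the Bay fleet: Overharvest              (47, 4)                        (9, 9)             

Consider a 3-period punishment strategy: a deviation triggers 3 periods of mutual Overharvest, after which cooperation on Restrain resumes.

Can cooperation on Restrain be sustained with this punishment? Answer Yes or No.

No

IC: β+…+β^3 ≥ (47−21)/(21−9) = 13/6.
At β = 5/6: partial sum = 2.1065 < 2.1667. Cooperation not sustainable.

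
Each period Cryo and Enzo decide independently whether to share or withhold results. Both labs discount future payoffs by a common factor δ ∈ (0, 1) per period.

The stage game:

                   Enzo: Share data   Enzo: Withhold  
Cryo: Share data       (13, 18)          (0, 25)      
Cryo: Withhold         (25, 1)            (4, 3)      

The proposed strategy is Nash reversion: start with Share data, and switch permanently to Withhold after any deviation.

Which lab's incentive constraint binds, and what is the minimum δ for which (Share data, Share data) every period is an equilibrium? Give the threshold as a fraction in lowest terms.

Cryo's threshold: (25−13)/(25−4) = 4/7.
Enzo's threshold: (25−18)/(25−3) = 7/22.
4/7 > 7/22, so Cryo binds and δ* = 4/7.

Cryo; δ ≥ 4/7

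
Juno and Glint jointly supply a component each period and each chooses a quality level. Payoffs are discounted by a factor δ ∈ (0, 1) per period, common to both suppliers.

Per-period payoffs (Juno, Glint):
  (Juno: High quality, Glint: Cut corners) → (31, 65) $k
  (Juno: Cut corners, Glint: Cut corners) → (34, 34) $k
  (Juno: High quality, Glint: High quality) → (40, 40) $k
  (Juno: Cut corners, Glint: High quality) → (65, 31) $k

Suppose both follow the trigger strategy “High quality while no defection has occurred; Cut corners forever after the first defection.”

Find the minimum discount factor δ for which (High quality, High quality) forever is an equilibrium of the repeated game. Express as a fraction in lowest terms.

Cooperation forever yields 40 each period: 40/(1−δ).
Deviating yields 65 once, then 34 forever: 65 + 34δ/(1−δ).
No profitable deviation requires 40/(1−δ) ≥ 65 + 34δ/(1−δ).
Multiplying by (1−δ): 40 ≥ 65(1−δ) + 34δ = 65 − 31δ.
So 31δ ≥ 25, i.e. δ ≥ 25/31.

25/31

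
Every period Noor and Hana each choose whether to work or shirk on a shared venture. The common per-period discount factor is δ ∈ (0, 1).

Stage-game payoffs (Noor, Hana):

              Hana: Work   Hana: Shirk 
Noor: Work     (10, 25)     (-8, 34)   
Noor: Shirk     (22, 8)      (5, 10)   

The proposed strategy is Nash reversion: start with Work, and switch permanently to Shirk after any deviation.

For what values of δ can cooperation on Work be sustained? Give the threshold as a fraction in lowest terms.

For Noor: deviation gain 22−10 = 12, per-period punishment loss 10−5 = 5. IC gives δ ≥ 12/17.
For Hana: gain 9, loss 15 per period, so δ ≥ 9/24 = 3/8.
The tighter constraint is Noor's, so cooperation needs δ ≥ 12/17.

12/17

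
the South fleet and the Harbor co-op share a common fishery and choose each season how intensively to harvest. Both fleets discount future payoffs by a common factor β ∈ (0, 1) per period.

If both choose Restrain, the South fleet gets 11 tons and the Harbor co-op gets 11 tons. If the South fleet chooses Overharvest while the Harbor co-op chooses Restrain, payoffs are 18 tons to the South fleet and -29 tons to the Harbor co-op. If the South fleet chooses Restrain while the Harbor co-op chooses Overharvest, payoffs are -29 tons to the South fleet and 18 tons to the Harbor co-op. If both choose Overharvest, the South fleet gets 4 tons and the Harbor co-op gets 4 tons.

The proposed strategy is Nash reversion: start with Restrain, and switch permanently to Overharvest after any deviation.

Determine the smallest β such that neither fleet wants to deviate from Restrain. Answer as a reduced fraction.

1/2

Cooperation forever yields 11 each period: 11/(1−β).
Deviating yields 18 once, then 4 forever: 18 + 4β/(1−β).
No profitable deviation requires 11/(1−β) ≥ 18 + 4β/(1−β).
Multiplying by (1−β): 11 ≥ 18(1−β) + 4β = 18 − 14β.
So 14β ≥ 7, i.e. β ≥ 7/14 = 1/2.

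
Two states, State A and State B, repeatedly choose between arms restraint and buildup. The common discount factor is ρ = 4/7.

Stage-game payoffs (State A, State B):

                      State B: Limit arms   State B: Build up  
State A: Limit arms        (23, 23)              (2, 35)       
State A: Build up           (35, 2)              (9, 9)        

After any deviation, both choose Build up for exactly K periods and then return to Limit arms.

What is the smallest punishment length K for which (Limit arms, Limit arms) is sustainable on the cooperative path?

Need Σ_{k=1}^{K} ρ^k ≥ (35−23)/(23−9) = 0.8571 at ρ = 4/7.
At K = 1 the sum is 0.5714 < 0.8571; at K = 2 it is 0.8980 ≥ 0.8571.
So the minimum punishment length is K = 2.

2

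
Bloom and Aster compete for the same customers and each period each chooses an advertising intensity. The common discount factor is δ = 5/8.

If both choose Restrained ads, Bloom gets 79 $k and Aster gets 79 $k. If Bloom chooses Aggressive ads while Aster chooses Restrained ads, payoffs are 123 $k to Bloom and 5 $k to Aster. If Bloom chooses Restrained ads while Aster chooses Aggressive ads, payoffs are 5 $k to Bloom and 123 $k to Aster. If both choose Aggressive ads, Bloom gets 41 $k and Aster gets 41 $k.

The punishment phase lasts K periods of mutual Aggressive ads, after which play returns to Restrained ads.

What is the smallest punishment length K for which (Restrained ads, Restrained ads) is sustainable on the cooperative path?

IC: δ(1−δ^K)/(1−δ) ≥ (123−79)/(79−41) = 22/19.
With δ = 5/8: need 1 − δ^K ≥ 22/19·(1−5/8)/(5/8), i.e. δ^K ≤ 0.3053.
Since (5/8)^2 = 0.3906 and (5/8)^3 = 0.2441, the smallest such K is 3.

3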